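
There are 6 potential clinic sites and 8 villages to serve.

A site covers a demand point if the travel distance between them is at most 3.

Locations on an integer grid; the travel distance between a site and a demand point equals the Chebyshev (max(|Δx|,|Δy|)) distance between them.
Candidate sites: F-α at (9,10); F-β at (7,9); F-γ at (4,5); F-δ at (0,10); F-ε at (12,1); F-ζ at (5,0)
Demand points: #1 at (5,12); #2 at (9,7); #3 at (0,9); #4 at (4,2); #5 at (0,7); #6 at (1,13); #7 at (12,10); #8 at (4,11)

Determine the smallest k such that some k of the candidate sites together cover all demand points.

4

Coverage sets (demand points within 3 of each site):
  F-α: {#2, #7}
  F-β: {#1, #2, #8}
  F-γ: {#4}
  F-δ: {#3, #5, #6}
  F-ε: {}
  F-ζ: {#4}
No 3 sites suffice: every size-3 union leaves at least one demand point uncovered.
But {F-α, F-β, F-γ, F-δ} covers everything, so the minimum is 4.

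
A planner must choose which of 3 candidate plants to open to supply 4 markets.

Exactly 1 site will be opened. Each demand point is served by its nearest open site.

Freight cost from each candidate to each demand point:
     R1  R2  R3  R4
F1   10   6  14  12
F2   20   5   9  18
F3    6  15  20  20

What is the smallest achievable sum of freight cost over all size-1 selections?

42

Open {F1}.
  R1→F1 10, R2→F1 6, R3→F1 14, R4→F1 12  ⇒ total 42.
Compare {F2}: total 52.
Compare {F3}: total 61.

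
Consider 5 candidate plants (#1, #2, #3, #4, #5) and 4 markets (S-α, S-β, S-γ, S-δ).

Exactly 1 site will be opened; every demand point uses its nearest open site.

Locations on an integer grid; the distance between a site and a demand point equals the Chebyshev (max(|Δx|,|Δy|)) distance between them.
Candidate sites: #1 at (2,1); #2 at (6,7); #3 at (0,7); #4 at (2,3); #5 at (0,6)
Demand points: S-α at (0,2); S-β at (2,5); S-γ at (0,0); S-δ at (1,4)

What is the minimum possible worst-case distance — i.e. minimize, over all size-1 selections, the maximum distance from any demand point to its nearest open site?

Open {#4}.
  Farthest demand point is S-γ at distance 3 (to #4); all others are ≤ 3.
With {#1} the worst case is 4.
With {#5} the worst case is 6.
No size-1 selection achieves below 3.

3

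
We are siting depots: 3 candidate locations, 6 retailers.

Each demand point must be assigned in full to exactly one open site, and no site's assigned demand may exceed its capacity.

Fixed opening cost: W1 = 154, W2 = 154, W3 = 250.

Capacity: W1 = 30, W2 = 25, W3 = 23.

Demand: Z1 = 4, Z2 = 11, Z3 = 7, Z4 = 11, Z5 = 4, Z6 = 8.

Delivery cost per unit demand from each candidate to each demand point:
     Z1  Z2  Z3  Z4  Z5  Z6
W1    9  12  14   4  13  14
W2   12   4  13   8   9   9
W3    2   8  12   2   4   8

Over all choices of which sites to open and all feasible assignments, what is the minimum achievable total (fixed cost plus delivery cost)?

Open {W1, W2}; cheapest assignment that respects the capacities:
  W1 (cap 30, load 22): Z1, Z3, Z4 — cost 4×9 + 7×14 + 11×4 = 178
  W2 (cap 25, load 23): Z2, Z5, Z6 — cost 11×4 + 4×9 + 8×9 = 152
  Shipping 330, fixed 308 → total 638.
  Any other capacity-feasible assignment to {W1, W2} ships for at least 330.
Compare {W2, W3}: its best feasible assignment gives total 669.
Compare {W1, W3}: its best feasible assignment gives total 750.
Every other set of open sites that can feasibly serve all demand totals ≥ 669 even under its best assignment. Minimum: 638.

638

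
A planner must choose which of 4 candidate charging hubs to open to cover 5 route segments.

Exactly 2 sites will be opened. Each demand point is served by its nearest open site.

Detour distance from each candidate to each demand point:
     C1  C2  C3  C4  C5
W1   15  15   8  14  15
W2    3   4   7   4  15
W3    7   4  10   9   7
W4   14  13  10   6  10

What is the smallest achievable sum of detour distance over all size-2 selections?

25

Open {W2, W3}.
  C1→W2 3, C2→W2 4, C3→W2 7, C4→W2 4, C5→W3 7  ⇒ total 25.
Compare {W2, W4}: total 28.
Compare {W1, W2}: total 33.
No size-2 selection does better; minimum is 25.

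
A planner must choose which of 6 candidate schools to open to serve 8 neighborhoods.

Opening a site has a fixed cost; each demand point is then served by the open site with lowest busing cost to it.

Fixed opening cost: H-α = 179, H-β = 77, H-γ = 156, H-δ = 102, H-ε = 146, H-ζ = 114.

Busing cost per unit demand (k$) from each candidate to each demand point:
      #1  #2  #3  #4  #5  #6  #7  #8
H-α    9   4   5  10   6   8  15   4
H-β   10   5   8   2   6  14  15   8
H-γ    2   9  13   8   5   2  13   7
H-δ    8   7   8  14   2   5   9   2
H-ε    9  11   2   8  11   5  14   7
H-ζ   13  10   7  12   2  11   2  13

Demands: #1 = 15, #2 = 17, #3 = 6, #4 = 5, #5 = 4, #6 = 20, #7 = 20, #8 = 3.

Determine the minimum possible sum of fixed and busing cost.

623

Open {H-β, H-γ, H-ζ}: assign each demand point to its cheapest open site.
  #1→H-γ 15×2=30, #2→H-β 17×5=85, #3→H-ζ 6×7=42, #4→H-β 5×2=10, #5→H-ζ 4×2=8, #6→H-γ 20×2=40, #7→H-ζ 20×2=40, #8→H-γ 3×7=21
  busing cost 276, fixed 347 → total 623.
Compare {H-γ, H-ζ}: busing cost 374 + fixed 270 = 644.
Compare {H-γ, H-δ, H-ζ}: busing cost 325 + fixed 372 = 697.
Compare {H-β, H-δ, H-ζ}: busing cost 411 + fixed 293 = 704.
All other subsets cost ≥ 644. Minimum total cost: 623.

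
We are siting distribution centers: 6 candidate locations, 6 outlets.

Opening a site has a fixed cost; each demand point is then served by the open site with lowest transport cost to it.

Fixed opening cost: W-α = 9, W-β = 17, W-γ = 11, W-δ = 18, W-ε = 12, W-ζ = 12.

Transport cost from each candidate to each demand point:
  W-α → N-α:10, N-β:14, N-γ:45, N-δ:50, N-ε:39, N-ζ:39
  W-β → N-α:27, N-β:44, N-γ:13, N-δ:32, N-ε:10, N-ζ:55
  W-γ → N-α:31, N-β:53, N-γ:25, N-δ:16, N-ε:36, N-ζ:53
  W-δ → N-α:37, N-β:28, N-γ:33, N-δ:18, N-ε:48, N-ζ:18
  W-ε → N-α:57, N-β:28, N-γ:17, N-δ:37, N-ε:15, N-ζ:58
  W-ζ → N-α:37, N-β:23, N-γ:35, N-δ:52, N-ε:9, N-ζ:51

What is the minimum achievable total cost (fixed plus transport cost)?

127

Open {W-α, W-β, W-δ}: assign each demand point to its cheapest open site.
  N-α→W-α 10, N-β→W-α 14, N-γ→W-β 13, N-δ→W-δ 18, N-ε→W-β 10, N-ζ→W-δ 18
  transport cost 83, fixed 44 → total 127.
Compare {W-α, W-δ, W-ε}: transport cost 92 + fixed 39 = 131.
Compare {W-α, W-β, W-γ, W-δ}: transport cost 81 + fixed 55 = 136.
Compare {W-α, W-δ, W-ε, W-ζ}: transport cost 86 + fixed 51 = 137.
All other subsets cost ≥ 131. Minimum total cost: 127.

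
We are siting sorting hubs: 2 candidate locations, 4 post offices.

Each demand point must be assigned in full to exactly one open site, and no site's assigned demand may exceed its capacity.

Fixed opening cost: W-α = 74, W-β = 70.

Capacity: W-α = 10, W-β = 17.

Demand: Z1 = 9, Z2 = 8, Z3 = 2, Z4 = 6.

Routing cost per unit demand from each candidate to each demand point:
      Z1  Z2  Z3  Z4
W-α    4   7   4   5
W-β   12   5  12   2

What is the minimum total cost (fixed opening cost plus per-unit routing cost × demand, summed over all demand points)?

Open {W-α, W-β}; cheapest assignment that respects the capacities:
  W-α (cap 10, load 9): Z1 — cost 9×4 = 36
  W-β (cap 17, load 16): Z2, Z3, Z4 — cost 8×5 + 2×12 + 6×2 = 76
  Shipping 112, fixed 144 → total 256.
  Any other capacity-feasible assignment to {W-α, W-β} ships for at least 112.
Total demand is 25 and no other set of sites has combined capacity ≥ 25, so {W-α, W-β} is the only feasible choice of open sites. Minimum: 256.

256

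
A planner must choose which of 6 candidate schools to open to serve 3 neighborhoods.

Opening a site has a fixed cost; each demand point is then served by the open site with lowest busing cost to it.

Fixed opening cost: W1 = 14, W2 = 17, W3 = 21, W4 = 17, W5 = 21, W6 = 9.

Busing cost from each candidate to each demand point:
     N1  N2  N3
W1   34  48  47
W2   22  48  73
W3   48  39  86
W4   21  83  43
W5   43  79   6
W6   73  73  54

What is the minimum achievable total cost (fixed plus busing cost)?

Open {W2, W5}: assign each demand point to its cheapest open site.
  N1→W2 22, N2→W2 48, N3→W5 6
  busing cost 76, fixed 38 → total 114.
Compare {W1, W5}: busing cost 88 + fixed 35 = 123.
Compare {W2, W5, W6}: busing cost 76 + fixed 47 = 123.
Compare {W3, W4, W5}: busing cost 66 + fixed 59 = 125.
All other subsets cost ≥ 123. Minimum total cost: 114.

114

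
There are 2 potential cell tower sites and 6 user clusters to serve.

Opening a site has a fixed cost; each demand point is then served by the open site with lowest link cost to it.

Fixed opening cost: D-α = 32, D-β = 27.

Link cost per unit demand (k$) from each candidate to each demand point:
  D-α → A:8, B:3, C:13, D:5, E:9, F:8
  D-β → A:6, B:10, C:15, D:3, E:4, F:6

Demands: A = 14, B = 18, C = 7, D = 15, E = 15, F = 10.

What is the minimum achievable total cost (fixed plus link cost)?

Open {D-α, D-β}: assign each demand point to its cheapest open site.
  A→D-β 14×6=84, B→D-α 18×3=54, C→D-α 7×13=91, D→D-β 15×3=45, E→D-β 15×4=60, F→D-β 10×6=60
  link cost 394, fixed 59 → total 453.
Compare {D-β}: link cost 534 + fixed 27 = 561.
Compare {D-α}: link cost 547 + fixed 32 = 579.

453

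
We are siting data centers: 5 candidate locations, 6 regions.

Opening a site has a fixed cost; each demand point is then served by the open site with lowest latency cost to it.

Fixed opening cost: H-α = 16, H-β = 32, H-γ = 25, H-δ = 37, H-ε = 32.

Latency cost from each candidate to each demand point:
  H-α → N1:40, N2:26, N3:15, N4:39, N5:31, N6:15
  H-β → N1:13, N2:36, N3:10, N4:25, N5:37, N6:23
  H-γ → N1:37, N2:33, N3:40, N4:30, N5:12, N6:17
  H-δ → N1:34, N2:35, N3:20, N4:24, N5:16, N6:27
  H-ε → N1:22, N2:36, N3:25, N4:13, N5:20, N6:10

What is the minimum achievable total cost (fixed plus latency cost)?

154

Open {H-α, H-ε}: assign each demand point to its cheapest open site.
  N1→H-ε 22, N2→H-α 26, N3→H-α 15, N4→H-ε 13, N5→H-ε 20, N6→H-ε 10
  latency cost 106, fixed 48 → total 154.
Compare {H-ε}: latency cost 126 + fixed 32 = 158.
Compare {H-β, H-ε}: latency cost 102 + fixed 64 = 166.
Compare {H-β, H-γ}: latency cost 110 + fixed 57 = 167.
All other subsets cost ≥ 158. Minimum total cost: 154.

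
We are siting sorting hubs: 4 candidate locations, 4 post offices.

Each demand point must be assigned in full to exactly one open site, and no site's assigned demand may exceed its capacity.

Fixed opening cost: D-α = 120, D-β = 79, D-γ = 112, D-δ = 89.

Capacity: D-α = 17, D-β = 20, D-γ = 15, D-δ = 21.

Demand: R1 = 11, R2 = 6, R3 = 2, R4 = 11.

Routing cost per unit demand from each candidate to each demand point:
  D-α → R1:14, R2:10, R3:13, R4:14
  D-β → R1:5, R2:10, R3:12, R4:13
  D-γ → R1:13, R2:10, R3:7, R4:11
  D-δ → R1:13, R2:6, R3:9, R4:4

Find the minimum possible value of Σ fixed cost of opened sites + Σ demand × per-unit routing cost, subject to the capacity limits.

321

Open {D-β, D-δ}; cheapest assignment that respects the capacities:
  D-β (cap 20, load 11): R1 — cost 11×5 = 55
  D-δ (cap 21, load 19): R2, R3, R4 — cost 6×6 + 2×9 + 11×4 = 98
  Shipping 153, fixed 168 → total 321.
  Any other capacity-feasible assignment to {D-β, D-δ} ships for at least 153.
Compare {D-β, D-γ, D-δ}: its best feasible assignment gives total 429.
Compare {D-γ, D-δ}: its best feasible assignment gives total 438.
Every other set of open sites that can feasibly serve all demand totals ≥ 429 even under its best assignment. Minimum: 321.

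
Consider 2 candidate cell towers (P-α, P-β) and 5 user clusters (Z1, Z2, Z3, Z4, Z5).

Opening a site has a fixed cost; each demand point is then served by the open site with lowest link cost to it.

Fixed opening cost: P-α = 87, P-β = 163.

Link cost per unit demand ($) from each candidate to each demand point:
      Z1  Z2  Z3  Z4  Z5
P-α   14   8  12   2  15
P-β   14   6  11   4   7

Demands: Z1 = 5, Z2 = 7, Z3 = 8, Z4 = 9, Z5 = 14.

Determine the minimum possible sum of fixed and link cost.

Open {P-β}: assign each demand point to its cheapest open site.
  Z1→P-β 5×14=70, Z2→P-β 7×6=42, Z3→P-β 8×11=88, Z4→P-β 9×4=36, Z5→P-β 14×7=98
  link cost 334, fixed 163 → total 497.
Compare {P-α}: link cost 450 + fixed 87 = 537.
Compare {P-α, P-β}: link cost 316 + fixed 250 = 566.

497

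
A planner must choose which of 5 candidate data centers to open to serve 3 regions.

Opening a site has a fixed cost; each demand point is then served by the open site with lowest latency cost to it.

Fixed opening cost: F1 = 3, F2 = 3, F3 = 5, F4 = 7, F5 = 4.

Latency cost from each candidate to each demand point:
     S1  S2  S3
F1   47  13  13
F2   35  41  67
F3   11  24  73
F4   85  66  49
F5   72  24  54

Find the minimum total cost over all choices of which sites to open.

45

Open {F1, F3}: assign each demand point to its cheapest open site.
  S1→F3 11, S2→F1 13, S3→F1 13
  latency cost 37, fixed 8 → total 45.
Compare {F1, F2, F3}: latency cost 37 + fixed 11 = 48.
Compare {F1, F3, F5}: latency cost 37 + fixed 12 = 49.
Compare {F1, F3, F4}: latency cost 37 + fixed 15 = 52.
All other subsets cost ≥ 48. Minimum total cost: 45.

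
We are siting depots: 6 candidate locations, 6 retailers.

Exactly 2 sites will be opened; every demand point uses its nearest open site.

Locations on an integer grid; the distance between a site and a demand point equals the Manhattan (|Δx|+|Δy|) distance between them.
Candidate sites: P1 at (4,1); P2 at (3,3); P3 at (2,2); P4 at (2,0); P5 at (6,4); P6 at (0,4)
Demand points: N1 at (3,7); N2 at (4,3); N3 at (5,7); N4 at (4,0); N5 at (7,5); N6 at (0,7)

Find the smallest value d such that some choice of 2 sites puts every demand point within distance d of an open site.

6

Open {P2, P6}.
  Farthest demand point is N3 at distance 6 (to P2); all others are ≤ 6.
With {P5, P6} the worst case is 6.
With {P1, P2} the worst case is 7.
No size-2 selection achieves below 6.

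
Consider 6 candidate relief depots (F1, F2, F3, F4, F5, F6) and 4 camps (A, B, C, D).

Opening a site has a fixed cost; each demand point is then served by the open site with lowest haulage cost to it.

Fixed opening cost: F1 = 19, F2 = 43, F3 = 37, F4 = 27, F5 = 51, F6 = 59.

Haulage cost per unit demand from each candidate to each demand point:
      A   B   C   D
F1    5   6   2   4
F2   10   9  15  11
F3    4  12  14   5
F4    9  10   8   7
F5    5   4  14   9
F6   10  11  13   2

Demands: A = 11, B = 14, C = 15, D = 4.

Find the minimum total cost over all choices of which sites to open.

204

Open {F1}: assign each demand point to its cheapest open site.
  A→F1 11×5=55, B→F1 14×6=84, C→F1 15×2=30, D→F1 4×4=16
  haulage cost 185, fixed 19 → total 204.
Compare {F1, F5}: haulage cost 157 + fixed 70 = 227.
Compare {F1, F3}: haulage cost 174 + fixed 56 = 230.
Compare {F1, F4}: haulage cost 185 + fixed 46 = 231.
All other subsets cost ≥ 227. Minimum total cost: 204.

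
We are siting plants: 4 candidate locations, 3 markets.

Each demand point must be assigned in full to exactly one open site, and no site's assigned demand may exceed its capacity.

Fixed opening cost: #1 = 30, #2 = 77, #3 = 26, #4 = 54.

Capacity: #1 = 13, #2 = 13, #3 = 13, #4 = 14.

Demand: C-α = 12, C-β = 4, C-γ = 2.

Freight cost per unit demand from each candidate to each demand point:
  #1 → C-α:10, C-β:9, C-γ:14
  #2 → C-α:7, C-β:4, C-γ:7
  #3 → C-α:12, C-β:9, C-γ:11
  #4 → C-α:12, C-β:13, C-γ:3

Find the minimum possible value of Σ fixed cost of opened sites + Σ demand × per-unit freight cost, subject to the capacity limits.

Open {#1, #3}; cheapest assignment that respects the capacities:
  #1 (cap 13, load 12): C-α — cost 12×10 = 120
  #3 (cap 13, load 6): C-β, C-γ — cost 4×9 + 2×11 = 58
  Shipping 178, fixed 56 → total 234.
  Any other capacity-feasible assignment to {#1, #3} ships for at least 178.
Compare {#2, #3}: its best feasible assignment gives total 245.
Compare {#1, #2}: its best feasible assignment gives total 255.
Every other set of open sites that can feasibly serve all demand totals ≥ 245 even under its best assignment. Minimum: 234.

234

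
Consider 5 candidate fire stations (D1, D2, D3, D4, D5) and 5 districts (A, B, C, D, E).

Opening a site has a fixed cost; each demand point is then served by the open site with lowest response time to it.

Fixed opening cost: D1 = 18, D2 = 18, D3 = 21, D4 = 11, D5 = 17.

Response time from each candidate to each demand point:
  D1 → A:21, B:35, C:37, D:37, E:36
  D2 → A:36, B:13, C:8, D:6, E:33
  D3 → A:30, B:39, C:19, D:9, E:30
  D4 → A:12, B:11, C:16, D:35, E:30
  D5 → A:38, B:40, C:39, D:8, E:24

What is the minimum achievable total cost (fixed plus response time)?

96

Open {D2, D4}: assign each demand point to its cheapest open site.
  A→D4 12, B→D4 11, C→D2 8, D→D2 6, E→D4 30
  response time 67, fixed 29 → total 96.
Compare {D4, D5}: response time 71 + fixed 28 = 99.
Compare {D2, D4, D5}: response time 61 + fixed 46 = 107.
Compare {D3, D4}: response time 78 + fixed 32 = 110.
All other subsets cost ≥ 99. Minimum total cost: 96.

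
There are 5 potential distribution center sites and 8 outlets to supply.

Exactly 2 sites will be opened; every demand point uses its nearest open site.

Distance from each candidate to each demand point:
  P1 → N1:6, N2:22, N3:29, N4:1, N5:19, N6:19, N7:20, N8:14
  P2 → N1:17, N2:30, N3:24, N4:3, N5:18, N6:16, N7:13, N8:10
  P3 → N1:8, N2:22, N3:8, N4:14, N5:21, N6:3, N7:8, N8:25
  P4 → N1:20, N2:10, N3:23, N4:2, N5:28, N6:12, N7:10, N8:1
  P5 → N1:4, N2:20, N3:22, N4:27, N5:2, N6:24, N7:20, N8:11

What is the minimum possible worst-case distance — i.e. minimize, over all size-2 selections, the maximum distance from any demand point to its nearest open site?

Open {P3, P5}.
  Farthest demand point is N2 at distance 20 (to P5); all others are ≤ 20.
With {P3, P4} the worst case is 21.
With {P1, P3} the worst case is 22.
No size-2 selection achieves below 20.

20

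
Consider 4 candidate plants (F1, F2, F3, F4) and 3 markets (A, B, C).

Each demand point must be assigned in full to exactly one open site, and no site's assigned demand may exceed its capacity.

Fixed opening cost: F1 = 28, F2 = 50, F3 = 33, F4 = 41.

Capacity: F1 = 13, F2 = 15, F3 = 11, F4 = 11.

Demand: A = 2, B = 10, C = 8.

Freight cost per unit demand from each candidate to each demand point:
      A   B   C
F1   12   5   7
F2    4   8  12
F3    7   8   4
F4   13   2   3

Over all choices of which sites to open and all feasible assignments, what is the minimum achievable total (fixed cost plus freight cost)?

Open {F3, F4}; cheapest assignment that respects the capacities:
  F3 (cap 11, load 10): A, C — cost 2×7 + 8×4 = 46
  F4 (cap 11, load 10): B — cost 10×2 = 20
  Shipping 66, fixed 74 → total 140.
  Any other capacity-feasible assignment to {F3, F4} ships for at least 66.
Compare {F1, F3}: its best feasible assignment gives total 157.
Compare {F1, F4}: its best feasible assignment gives total 167.
Every other set of open sites that can feasibly serve all demand totals ≥ 157 even under its best assignment. Minimum: 140.

140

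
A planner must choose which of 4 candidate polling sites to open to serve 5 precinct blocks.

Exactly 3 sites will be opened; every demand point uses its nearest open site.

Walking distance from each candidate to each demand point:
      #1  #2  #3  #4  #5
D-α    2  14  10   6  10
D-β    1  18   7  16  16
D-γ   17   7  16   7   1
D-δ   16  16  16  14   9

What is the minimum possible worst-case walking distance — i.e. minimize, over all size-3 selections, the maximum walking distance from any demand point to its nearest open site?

7

Open {D-α, D-β, D-γ}.
  Farthest demand point is #2 at walking distance 7 (to D-γ); all others are ≤ 7.
With {D-β, D-γ, D-δ} the worst case is 7.
With {D-α, D-γ, D-δ} the worst case is 10.
No size-3 selection achieves below 7.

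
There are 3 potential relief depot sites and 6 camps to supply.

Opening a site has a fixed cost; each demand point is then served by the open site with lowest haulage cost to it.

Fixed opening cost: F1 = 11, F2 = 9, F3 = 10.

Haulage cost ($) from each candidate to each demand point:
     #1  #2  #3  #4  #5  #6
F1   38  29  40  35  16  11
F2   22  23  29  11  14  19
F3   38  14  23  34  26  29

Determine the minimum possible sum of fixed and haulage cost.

122

Open {F2, F3}: assign each demand point to its cheapest open site.
  #1→F2 22, #2→F3 14, #3→F3 23, #4→F2 11, #5→F2 14, #6→F2 19
  haulage cost 103, fixed 19 → total 122.
Compare {F1, F2, F3}: haulage cost 95 + fixed 30 = 125.
Compare {F2}: haulage cost 118 + fixed 9 = 127.
Compare {F1, F2}: haulage cost 110 + fixed 20 = 130.
All other subsets cost ≥ 125. Minimum total cost: 122.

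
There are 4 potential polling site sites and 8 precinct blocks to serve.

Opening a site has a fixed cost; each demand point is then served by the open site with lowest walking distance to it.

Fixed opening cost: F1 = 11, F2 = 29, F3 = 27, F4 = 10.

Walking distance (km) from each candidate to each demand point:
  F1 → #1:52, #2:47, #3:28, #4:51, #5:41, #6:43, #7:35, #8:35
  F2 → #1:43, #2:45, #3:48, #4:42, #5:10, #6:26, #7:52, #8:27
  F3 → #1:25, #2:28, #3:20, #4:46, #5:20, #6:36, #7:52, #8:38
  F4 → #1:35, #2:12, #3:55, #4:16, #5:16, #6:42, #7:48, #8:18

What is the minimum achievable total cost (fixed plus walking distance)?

223

Open {F1, F4}: assign each demand point to its cheapest open site.
  #1→F4 35, #2→F4 12, #3→F1 28, #4→F4 16, #5→F4 16, #6→F4 42, #7→F1 35, #8→F4 18
  walking distance 202, fixed 21 → total 223.
Compare {F1, F3, F4}: walking distance 178 + fixed 48 = 226.
Compare {F3, F4}: walking distance 191 + fixed 37 = 228.
Compare {F1, F2, F4}: walking distance 180 + fixed 50 = 230.
All other subsets cost ≥ 226. Minimum total cost: 223.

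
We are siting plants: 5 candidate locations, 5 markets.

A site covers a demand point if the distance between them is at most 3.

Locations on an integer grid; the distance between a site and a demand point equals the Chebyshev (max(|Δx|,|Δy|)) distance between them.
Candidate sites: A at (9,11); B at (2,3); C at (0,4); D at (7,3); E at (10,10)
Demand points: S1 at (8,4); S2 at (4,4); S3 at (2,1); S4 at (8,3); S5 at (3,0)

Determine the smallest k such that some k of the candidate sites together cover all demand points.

Coverage sets (demand points within 3 of each site):
  A: {}
  B: {S2, S3, S5}
  C: {S3}
  D: {S1, S2, S4}
  E: {}
No single site covers all 5 demand points.
But {B, D} covers everything, so the minimum is 2.

2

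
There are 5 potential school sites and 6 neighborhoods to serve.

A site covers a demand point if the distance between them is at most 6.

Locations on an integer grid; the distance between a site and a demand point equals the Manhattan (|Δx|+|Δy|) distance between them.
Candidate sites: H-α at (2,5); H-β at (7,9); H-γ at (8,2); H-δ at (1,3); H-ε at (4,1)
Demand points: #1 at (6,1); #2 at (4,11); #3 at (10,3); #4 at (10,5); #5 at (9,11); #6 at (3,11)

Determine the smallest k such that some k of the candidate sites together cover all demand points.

Coverage sets (demand points within 6 of each site):
  H-α: {}
  H-β: {#2, #5, #6}
  H-γ: {#1, #3, #4}
  H-δ: {}
  H-ε: {#1}
No single site covers all 6 demand points.
But {H-β, H-γ} covers everything, so the minimum is 2.

2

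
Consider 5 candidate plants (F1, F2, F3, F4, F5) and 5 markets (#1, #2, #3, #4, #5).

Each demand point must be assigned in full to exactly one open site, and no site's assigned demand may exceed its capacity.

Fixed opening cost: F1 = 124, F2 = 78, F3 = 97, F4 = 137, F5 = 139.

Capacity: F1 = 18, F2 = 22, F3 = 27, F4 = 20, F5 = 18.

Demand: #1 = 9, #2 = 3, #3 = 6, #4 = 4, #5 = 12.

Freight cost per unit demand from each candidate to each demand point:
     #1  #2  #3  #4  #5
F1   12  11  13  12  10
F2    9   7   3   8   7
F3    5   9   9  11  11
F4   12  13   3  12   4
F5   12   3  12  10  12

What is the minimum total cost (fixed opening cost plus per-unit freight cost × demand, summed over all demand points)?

381

Open {F2, F3}; cheapest assignment that respects the capacities:
  F2 (cap 22, load 22): #3, #4, #5 — cost 6×3 + 4×8 + 12×7 = 134
  F3 (cap 27, load 12): #1, #2 — cost 9×5 + 3×9 = 72
  Shipping 206, fixed 175 → total 381.
  Any other capacity-feasible assignment to {F2, F3} ships for at least 206.
Compare {F2, F4}: its best feasible assignment gives total 415.
Compare {F3, F4}: its best feasible assignment gives total 416.
Every other set of open sites that can feasibly serve all demand totals ≥ 415 even under its best assignment. Minimum: 381.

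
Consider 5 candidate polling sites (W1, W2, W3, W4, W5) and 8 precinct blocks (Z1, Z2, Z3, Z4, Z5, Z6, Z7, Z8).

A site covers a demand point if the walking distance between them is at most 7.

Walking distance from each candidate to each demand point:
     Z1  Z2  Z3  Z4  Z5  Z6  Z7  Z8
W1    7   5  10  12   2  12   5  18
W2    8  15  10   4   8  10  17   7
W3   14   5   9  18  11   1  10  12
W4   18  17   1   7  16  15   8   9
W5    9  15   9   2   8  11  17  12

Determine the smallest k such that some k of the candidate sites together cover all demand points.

Coverage sets (demand points within 7 of each site):
  W1: {Z1, Z2, Z5, Z7}
  W2: {Z4, Z8}
  W3: {Z2, Z6}
  W4: {Z3, Z4}
  W5: {Z4}
No 3 sites suffice: every size-3 union leaves at least one demand point uncovered.
But {W1, W2, W3, W4} covers everything, so the minimum is 4.

4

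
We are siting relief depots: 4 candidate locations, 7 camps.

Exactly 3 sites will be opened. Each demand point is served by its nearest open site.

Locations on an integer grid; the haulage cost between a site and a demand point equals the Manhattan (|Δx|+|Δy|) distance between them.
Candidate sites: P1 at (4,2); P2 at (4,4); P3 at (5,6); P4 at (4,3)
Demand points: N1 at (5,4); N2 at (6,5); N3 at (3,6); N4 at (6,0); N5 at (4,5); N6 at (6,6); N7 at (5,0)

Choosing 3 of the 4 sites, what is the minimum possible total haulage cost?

Open {P1, P2, P3}.
  N1→P2 1, N2→P3 2, N3→P3 2, N4→P1 4, N5→P2 1, N6→P3 1, N7→P1 3  ⇒ total 14.
Compare {P1, P3, P4}: total 16.
Compare {P2, P3, P4}: total 16.
No size-3 selection does better; minimum is 14.

14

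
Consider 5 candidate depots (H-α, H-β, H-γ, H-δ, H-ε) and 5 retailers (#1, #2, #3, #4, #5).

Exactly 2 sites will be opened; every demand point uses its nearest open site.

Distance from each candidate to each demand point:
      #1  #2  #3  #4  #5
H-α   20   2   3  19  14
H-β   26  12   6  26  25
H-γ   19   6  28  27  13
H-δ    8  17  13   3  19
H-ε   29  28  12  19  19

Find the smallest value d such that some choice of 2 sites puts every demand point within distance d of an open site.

13

Open {H-γ, H-δ}.
  Farthest demand point is #3 at distance 13 (to H-δ); all others are ≤ 13.
With {H-α, H-δ} the worst case is 14.
With {H-α, H-γ} the worst case is 19.
No size-2 selection achieves below 13.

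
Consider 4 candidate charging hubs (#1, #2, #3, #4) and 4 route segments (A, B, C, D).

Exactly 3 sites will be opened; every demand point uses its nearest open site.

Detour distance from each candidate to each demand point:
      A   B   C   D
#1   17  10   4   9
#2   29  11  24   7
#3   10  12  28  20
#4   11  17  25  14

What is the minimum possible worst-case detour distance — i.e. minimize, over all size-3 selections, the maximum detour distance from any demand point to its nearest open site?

10

Open {#1, #2, #3}.
  Farthest demand point is A at detour distance 10 (to #3); all others are ≤ 10.
With {#1, #3, #4} the worst case is 10.
With {#1, #2, #4} the worst case is 11.
No size-3 selection achieves below 10.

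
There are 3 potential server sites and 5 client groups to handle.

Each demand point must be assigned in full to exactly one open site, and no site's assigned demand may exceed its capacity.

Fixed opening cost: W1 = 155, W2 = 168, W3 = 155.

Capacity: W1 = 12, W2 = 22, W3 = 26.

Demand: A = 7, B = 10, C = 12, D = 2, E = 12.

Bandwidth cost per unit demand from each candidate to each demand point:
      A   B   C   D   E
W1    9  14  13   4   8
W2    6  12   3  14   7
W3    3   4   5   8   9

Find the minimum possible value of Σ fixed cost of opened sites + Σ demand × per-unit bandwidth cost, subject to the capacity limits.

565

Open {W2, W3}; cheapest assignment that respects the capacities:
  W2 (cap 22, load 19): A, C — cost 7×6 + 12×3 = 78
  W3 (cap 26, load 24): B, D, E — cost 10×4 + 2×8 + 12×9 = 164
  Shipping 242, fixed 323 → total 565.
  Any other capacity-feasible assignment to {W2, W3} ships for at least 242.
Compare {W1, W2, W3}: its best feasible assignment gives total 687.
Every other set of open sites that can feasibly serve all demand totals ≥ 687 even under its best assignment. Minimum: 565.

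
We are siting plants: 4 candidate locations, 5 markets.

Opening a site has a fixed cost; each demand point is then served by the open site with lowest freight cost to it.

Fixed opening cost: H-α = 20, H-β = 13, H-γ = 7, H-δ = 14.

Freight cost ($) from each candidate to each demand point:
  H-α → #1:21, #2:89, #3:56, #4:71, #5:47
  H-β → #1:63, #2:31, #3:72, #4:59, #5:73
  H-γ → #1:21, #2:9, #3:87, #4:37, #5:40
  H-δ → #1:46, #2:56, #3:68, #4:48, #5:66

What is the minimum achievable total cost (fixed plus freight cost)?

Open {H-α, H-γ}: assign each demand point to its cheapest open site.
  #1→H-α 21, #2→H-γ 9, #3→H-α 56, #4→H-γ 37, #5→H-γ 40
  freight cost 163, fixed 27 → total 190.
Compare {H-γ, H-δ}: freight cost 175 + fixed 21 = 196.
Compare {H-β, H-γ}: freight cost 179 + fixed 20 = 199.
Compare {H-γ}: freight cost 194 + fixed 7 = 201.
All other subsets cost ≥ 196. Minimum total cost: 190.

190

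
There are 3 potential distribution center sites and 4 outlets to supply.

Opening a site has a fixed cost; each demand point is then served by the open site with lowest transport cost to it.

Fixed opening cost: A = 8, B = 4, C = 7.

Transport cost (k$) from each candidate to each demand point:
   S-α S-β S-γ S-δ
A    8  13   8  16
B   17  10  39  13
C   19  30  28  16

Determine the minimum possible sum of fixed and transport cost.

Open {A, B}: assign each demand point to its cheapest open site.
  S-α→A 8, S-β→B 10, S-γ→A 8, S-δ→B 13
  transport cost 39, fixed 12 → total 51.
Compare {A}: transport cost 45 + fixed 8 = 53.
Compare {A, B, C}: transport cost 39 + fixed 19 = 58.
Compare {A, C}: transport cost 45 + fixed 15 = 60.
All other subsets cost ≥ 53. Minimum total cost: 51.

51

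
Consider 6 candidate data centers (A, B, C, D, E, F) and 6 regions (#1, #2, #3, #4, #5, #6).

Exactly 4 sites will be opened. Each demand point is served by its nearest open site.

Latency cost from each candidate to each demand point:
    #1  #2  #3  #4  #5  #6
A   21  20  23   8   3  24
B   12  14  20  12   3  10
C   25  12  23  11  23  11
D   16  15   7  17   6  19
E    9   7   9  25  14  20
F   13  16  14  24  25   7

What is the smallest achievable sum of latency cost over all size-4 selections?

Open {A, D, E, F}.
  #1→E 9, #2→E 7, #3→D 7, #4→A 8, #5→A 3, #6→F 7  ⇒ total 41.
Compare {A, B, E, F}: total 43.
Compare {A, C, E, F}: total 43.
No size-4 selection does better; minimum is 41.

41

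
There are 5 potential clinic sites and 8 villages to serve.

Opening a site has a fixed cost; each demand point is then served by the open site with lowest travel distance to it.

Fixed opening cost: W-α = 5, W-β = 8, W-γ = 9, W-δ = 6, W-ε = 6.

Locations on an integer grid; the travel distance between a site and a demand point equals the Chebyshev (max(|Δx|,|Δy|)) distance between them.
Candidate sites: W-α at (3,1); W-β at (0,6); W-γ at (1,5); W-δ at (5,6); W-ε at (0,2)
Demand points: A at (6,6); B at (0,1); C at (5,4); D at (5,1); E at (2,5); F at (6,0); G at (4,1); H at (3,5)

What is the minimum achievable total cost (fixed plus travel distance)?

Open {W-α, W-δ}: assign each demand point to its cheapest open site.
  A→W-δ 1, B→W-α 3, C→W-δ 2, D→W-α 2, E→W-δ 3, F→W-α 3, G→W-α 1, H→W-δ 2
  travel distance 17, fixed 11 → total 28.
Compare {W-α}: travel distance 25 + fixed 5 = 30.
Compare {W-α, W-ε}: travel distance 21 + fixed 11 = 32.
Compare {W-α, W-δ, W-ε}: travel distance 15 + fixed 17 = 32.
All other subsets cost ≥ 30. Minimum total cost: 28.

28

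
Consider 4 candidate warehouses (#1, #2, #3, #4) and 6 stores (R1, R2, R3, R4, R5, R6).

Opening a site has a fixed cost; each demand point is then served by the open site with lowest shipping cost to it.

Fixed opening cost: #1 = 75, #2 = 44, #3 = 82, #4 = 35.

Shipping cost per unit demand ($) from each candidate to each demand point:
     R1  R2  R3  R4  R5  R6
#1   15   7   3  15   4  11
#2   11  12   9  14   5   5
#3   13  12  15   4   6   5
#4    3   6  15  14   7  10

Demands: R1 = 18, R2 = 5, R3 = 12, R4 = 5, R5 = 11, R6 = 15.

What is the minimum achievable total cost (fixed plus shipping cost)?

Open {#1, #3, #4}: assign each demand point to its cheapest open site.
  R1→#4 18×3=54, R2→#4 5×6=30, R3→#1 12×3=36, R4→#3 5×4=20, R5→#1 11×4=44, R6→#3 15×5=75
  shipping cost 259, fixed 192 → total 451.
Compare {#1, #2, #4}: shipping cost 309 + fixed 154 = 463.
Compare {#2, #4}: shipping cost 392 + fixed 79 = 471.
Compare {#1, #4}: shipping cost 384 + fixed 110 = 494.
All other subsets cost ≥ 463. Minimum total cost: 451.

451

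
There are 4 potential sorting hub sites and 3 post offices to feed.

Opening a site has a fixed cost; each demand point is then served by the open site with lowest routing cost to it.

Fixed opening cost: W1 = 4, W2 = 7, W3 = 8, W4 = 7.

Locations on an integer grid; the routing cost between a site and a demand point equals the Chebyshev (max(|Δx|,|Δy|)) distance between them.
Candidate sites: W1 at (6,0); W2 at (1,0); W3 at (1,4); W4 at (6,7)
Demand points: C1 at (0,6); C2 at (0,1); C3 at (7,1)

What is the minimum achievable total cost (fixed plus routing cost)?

Open {W1}: assign each demand point to its cheapest open site.
  C1→W1 6, C2→W1 6, C3→W1 1
  routing cost 13, fixed 4 → total 17.
Compare {W1, W3}: routing cost 6 + fixed 12 = 18.
Compare {W3}: routing cost 11 + fixed 8 = 19.
Compare {W1, W2}: routing cost 8 + fixed 11 = 19.
All other subsets cost ≥ 18. Minimum total cost: 17.

17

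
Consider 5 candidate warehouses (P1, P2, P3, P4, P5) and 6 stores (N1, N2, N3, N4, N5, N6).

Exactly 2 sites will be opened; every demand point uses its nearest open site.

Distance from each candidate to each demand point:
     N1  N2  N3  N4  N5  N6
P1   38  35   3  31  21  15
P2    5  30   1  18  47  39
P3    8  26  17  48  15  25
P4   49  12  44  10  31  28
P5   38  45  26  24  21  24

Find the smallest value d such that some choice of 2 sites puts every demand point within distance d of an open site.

Open {P3, P4}.
  Farthest demand point is N6 at distance 25 (to P3); all others are ≤ 25.
With {P2, P3} the worst case is 26.
With {P3, P5} the worst case is 26.
No size-2 selection achieves below 25.

25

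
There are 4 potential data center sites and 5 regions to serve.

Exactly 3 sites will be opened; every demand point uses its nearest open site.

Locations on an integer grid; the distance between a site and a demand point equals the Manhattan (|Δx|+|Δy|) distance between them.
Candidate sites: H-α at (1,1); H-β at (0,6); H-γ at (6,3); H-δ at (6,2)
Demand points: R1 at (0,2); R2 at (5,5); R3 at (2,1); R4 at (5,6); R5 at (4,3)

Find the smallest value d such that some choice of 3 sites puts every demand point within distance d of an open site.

4

Open {H-α, H-β, H-γ}.
  Farthest demand point is R4 at distance 4 (to H-γ); all others are ≤ 4.
With {H-α, H-γ, H-δ} the worst case is 4.
With {H-α, H-β, H-δ} the worst case is 5.
No size-3 selection achieves below 4.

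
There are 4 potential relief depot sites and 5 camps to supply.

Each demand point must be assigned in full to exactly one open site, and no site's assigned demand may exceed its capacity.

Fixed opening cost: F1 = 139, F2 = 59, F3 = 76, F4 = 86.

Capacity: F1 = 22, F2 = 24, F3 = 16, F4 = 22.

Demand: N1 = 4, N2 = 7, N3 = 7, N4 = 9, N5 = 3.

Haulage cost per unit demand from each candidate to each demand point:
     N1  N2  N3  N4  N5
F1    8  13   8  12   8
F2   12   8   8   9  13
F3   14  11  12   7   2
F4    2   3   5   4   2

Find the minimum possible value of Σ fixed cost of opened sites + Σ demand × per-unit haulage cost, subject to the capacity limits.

295

Open {F3, F4}; cheapest assignment that respects the capacities:
  F3 (cap 16, load 12): N4, N5 — cost 9×7 + 3×2 = 69
  F4 (cap 22, load 18): N1, N2, N3 — cost 4×2 + 7×3 + 7×5 = 64
  Shipping 133, fixed 162 → total 295.
  Any other capacity-feasible assignment to {F3, F4} ships for at least 133.
Compare {F2, F4}: its best feasible assignment gives total 296.
Compare {F2, F3, F4}: its best feasible assignment gives total 348.
Every other set of open sites that can feasibly serve all demand totals ≥ 296 even under its best assignment. Minimum: 295.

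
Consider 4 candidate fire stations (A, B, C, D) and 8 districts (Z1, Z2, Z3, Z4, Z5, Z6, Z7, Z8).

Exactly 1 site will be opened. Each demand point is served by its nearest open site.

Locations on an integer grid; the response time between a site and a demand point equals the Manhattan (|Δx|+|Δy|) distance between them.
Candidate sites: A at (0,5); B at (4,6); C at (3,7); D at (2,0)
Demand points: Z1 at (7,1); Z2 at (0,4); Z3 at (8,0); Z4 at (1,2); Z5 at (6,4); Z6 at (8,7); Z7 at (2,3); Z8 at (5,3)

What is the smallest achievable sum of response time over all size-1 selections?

Open {B}.
  Z1→B 8, Z2→B 6, Z3→B 10, Z4→B 7, Z5→B 4, Z6→B 5, Z7→B 5, Z8→B 4  ⇒ total 49.
Compare {D}: total 51.
Compare {A}: total 57.
No size-1 selection does better; minimum is 49.

49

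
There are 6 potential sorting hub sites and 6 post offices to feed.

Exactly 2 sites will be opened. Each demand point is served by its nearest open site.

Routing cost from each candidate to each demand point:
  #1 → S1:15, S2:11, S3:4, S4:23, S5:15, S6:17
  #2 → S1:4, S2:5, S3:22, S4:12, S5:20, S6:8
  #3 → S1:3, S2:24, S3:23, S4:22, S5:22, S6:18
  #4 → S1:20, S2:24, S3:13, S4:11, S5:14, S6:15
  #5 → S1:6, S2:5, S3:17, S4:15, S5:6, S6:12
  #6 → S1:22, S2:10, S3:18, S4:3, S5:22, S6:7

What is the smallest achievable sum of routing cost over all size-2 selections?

44

Open {#5, #6}.
  S1→#5 6, S2→#5 5, S3→#5 17, S4→#6 3, S5→#5 6, S6→#6 7  ⇒ total 44.
Compare {#1, #2}: total 48.
Compare {#1, #5}: total 48.
No size-2 selection does better; minimum is 44.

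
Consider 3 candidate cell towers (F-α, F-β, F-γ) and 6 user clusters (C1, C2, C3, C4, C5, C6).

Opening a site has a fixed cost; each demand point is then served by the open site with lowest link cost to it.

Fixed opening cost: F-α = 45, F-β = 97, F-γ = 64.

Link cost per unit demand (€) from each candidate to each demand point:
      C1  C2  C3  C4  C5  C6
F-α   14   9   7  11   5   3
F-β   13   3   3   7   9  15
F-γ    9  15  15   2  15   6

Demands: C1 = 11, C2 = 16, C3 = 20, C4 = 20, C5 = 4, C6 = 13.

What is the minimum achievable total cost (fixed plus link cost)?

Open {F-α, F-β, F-γ}: assign each demand point to its cheapest open site.
  C1→F-γ 11×9=99, C2→F-β 16×3=48, C3→F-β 20×3=60, C4→F-γ 20×2=40, C5→F-α 4×5=20, C6→F-α 13×3=39
  link cost 306, fixed 206 → total 512.
Compare {F-β, F-γ}: link cost 361 + fixed 161 = 522.
Compare {F-α, F-γ}: link cost 482 + fixed 109 = 591.
Compare {F-α, F-β}: link cost 450 + fixed 142 = 592.
All other subsets cost ≥ 522. Minimum total cost: 512.

512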